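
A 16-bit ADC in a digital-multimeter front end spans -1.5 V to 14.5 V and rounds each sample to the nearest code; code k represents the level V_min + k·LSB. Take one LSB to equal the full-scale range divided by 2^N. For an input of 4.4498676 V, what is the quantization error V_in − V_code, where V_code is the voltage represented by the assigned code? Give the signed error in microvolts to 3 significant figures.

Span: 14.5 V − (-1.5 V) = 16 V. LSB = 16 V / 2^16 ≈ 244.1 µV.
Position in LSBs: (4.4498676 − (-1.5)) × 65536/16 = 24370.6577; rounding gives k = 24371.
V_code = V_min + k × range/2^16 = -1.5 + 24371 × 16/65536 = 4.4499511719 V.
V_in − V_code = 4.4498676 − (4.4499511719) = −83.6 µV.

−83.6 µV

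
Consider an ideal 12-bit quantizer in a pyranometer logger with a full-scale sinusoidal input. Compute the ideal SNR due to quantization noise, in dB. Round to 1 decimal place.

SNR = 6.02·12 + 1.76 = 74.00 dB.

74.0 dB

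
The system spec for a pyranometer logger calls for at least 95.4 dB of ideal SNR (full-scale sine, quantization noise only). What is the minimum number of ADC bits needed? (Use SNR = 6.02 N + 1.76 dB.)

6.02 N + 1.76 ≥ 95.4 gives N ≥ 15.555, so the minimum integer is 16.

16 bits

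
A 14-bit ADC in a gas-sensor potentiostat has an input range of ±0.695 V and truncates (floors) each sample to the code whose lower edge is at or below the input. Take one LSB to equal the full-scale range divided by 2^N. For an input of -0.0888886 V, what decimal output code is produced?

The full-scale span is 0.695 − (-0.695) = 1.39 V. LSB = 1.39 V / 2^14 ≈ 84.84 µV.
V_in − V_min = -0.0888886 − (-0.695) = 0.6061114 V.
Divide by LSB: 0.6061114 × 16384/1.39 = 7144.2656.
Truncating gives code 7144.

7144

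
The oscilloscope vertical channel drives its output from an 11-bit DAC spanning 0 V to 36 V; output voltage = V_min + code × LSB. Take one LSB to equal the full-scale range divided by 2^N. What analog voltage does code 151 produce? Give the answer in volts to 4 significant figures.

Full-scale range = 36 V. LSB = 36 V / 2^11.
V_out = V_min + code × LSB = 0 V + 151 × 36 V / 2048
      = 0 + 2.65430 = 2.65430 V.

2.654 V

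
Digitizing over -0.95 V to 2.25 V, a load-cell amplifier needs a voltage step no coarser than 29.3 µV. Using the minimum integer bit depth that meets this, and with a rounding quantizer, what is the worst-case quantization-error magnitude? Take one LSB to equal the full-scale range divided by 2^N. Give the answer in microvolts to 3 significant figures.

Full-scale range = 2.25 V − (-0.95 V) = 3.2 V.
Levels needed ≥ 3.2/29.3 µV = 109200. 2^17 = 131072 suffices, so N_min = 17.
LSB = 3.2 V / 2^17 = 24.414 µV.
Half an LSB is 12.2 µV.

12.2 µV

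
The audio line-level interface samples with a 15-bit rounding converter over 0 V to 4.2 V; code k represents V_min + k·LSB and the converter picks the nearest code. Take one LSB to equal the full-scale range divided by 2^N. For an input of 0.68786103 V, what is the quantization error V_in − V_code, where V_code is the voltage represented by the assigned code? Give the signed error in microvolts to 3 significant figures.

Range is 4.2 V. LSB = 4.2 V / 2^15 ≈ 128.2 µV.
(0.68786103 − (0)) / LSB = 0.68786103 × 32768/4.2 = 5366.6262. Nearest integer: k = 5367.
Reconstructed level: 0 + 5367 × 4.2/32768 V = 0.68790893555 V.
V_in − V_code = 0.68786103 − (0.68790893555) = −47.9 µV.

−47.9 µV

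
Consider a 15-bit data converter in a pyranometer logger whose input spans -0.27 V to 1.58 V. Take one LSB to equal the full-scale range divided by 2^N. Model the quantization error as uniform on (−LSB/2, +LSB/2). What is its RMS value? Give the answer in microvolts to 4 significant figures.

Range = 1.58 − (-0.27) = 1.85 V.
LSB = 1.85 V / 2^15 = 56.4575 µV.
For a uniform distribution on [−LSB/2, +LSB/2], V_rms = LSB/√12 = 56.4575 µV/3.4641 = 16.30 µV.

16.30 µV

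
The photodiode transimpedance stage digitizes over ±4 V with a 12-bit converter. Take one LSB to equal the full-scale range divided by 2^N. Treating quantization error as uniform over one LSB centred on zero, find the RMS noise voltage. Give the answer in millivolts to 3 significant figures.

Span: 4 V − (-4 V) = 8 V.
LSB = 8 V ÷ 2^12 = 8/4096 V = 1.9531 mV.
RMS of a uniform error over width LSB is LSB/√12 = 0.564 mV.

0.564 mV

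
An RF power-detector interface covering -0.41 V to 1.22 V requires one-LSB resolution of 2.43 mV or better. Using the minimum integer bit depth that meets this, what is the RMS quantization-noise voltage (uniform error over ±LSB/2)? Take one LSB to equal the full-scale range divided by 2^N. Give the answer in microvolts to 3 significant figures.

460 µV

Range = 1.22 − (-0.41) = 1.63 V.
1.63 V / 2.43 mV = 670.8. Since 2^9 = 512 and 2^10 = 1024, N = 10.
LSB = 1.63 V ÷ 2^10 = 1.63/1024 V = 1.5918 mV.
σ_q = LSB/√12 = 1.5918 mV/3.4641 = 460 µV.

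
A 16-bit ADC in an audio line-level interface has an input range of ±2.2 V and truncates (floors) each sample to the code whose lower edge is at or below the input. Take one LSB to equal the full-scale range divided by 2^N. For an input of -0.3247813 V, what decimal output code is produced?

Full-scale range = 2.2 V − (-2.2 V) = 4.4 V. LSB = 4.4 V / 2^16 ≈ 67.14 µV.
(V_in − V_min) × 2^16/range = (-0.3247813 − (-2.2)) × 65536/4.4 = 27930.530.
Floor → code = 27930.

27930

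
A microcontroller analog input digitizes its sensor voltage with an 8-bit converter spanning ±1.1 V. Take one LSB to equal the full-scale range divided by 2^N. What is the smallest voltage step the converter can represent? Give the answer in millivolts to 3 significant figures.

8.59 mV

Full-scale range = 1.1 V − (-1.1 V) = 2.2 V.
2^8 = 256 levels.
One LSB is 2.2 V / 256 = 8.59 mV.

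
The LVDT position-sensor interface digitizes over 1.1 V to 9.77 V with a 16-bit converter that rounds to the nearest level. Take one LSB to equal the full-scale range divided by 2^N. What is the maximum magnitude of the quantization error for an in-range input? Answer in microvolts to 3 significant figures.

Span: 9.77 V − (1.1 V) = 8.67 V.
One LSB is 8.67 V / 65536 = 132.29 µV.
Worst-case error for round-to-nearest is half an LSB: 66.1 µV.

66.1 µV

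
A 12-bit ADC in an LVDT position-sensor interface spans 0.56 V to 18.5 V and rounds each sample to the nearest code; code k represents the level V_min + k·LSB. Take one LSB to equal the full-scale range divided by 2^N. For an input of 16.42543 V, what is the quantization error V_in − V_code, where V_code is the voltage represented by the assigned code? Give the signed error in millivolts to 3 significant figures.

Span: 18.5 V − (0.56 V) = 17.94 V. LSB = 17.94 V / 2^12 ≈ 4.380 mV.
Position in LSBs: (16.42543 − (0.56)) × 4096/17.94 = 3622.3412; rounding gives k = 3622.
V_code = V_min + k × range/2^12 = 0.56 + 3622 × 17.94/4096 = 16.42393555 V.
V_in − V_code = 16.42543 − (16.42393555) = +1.49 mV.

+1.49 mV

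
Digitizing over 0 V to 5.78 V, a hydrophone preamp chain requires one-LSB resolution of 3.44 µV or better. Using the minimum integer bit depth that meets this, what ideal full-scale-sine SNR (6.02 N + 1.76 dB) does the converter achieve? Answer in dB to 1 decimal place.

128.2 dB

Span = 5.78 V.
5.78 V / 3.44 µV = 1.680e6. Since 2^20 = 1048576 and 2^21 = 2097152, N = 21.
Ideal SNR at N = 21: 6.02·21 + 1.76 = 128.2 dB.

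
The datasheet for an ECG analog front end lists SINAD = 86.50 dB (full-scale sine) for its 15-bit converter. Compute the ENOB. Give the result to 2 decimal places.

Inverting SNR = 6.02 N + 1.76: N_eff = (86.50 − 1.76)/6.02 = 14.0764.

14.08 bits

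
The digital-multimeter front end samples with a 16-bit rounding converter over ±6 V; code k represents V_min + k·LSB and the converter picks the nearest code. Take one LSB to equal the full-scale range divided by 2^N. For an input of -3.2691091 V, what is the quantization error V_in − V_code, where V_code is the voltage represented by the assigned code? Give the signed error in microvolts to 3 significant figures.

+55.9 µV

Range = 6 − (-6) = 12 V. LSB = 12 V / 2^16 ≈ 183.1 µV.
(-3.2691091 − (-6)) / LSB = 2.7308909 × 65536/12 = 14914.3055. Nearest integer: k = 14914.
Reconstructed level: -6 + 14914 × 12/65536 V = -3.2691650391 V.
Error = V_in − V_code = -3.2691091 − (-3.2691650391) = +55.9 µV.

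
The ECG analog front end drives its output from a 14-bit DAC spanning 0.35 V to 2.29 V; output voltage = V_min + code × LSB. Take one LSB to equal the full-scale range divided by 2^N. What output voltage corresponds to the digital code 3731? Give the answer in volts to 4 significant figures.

0.7918 V

Range = 2.29 − (0.35) = 1.94 V. LSB = 1.94 V / 2^14.
V_out = V_min + code × LSB = 0.35 V + 3731 × 1.94 V / 16384
      = 0.35 V + 0.441781 V = 0.791781 V.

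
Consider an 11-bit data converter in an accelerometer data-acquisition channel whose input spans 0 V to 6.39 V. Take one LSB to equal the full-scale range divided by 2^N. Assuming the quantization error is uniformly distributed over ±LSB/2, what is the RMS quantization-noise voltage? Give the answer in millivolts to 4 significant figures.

Full-scale range = 6.39 V.
LSB = 6.39 V ÷ 2^11 = 6.39/2048 V = 3.12012 mV.
For a uniform distribution on [−LSB/2, +LSB/2], V_rms = LSB/√12 = 3.12012 mV/3.4641 = 0.9007 mV.

0.9007 mV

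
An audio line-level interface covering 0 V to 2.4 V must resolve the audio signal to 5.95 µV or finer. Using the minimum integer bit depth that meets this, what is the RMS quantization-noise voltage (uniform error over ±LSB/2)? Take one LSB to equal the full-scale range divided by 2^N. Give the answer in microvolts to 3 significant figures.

1.32 µV

Span = 2.4 V.
Need 2^N ≥ 2.4 V / 5.95 µV = 403400 → N_min = 19.
LSB = 2.4 V / 2^19 = 4.5776 µV.
σ_q = LSB/√12 = 4.5776 µV/3.4641 = 1.32 µV.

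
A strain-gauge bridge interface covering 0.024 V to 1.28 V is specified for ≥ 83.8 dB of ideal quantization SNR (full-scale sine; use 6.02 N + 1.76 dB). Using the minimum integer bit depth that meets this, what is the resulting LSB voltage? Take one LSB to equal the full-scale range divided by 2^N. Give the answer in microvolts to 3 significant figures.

76.7 µV

Range = 1.28 − (0.024) = 1.256 V.
Required N = ⌈(83.8 − 1.76)/6.02⌉ = ⌈13.628⌉ = 14.
One LSB is 1.256 V / 16384 = 76.7 µV.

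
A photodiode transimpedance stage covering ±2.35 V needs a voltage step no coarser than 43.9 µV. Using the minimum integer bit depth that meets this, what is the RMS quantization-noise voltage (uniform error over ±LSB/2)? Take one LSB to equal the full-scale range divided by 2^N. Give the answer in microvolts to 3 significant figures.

10.4 µV

Span: 2.35 V − (-2.35 V) = 4.7 V.
Required number of levels: 4.7/43.9 µV = 107060; smallest N with 2^N ≥ that is 17.
One LSB is 4.7 V / 131072 = 35.858 µV.
RMS noise = LSB/√12 = 10.4 µV.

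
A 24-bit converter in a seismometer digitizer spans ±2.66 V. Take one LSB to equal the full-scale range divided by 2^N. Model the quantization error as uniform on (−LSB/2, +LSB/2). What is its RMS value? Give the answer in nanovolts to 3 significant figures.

91.5 nV

Full-scale range = 2.66 V − (-2.66 V) = 5.32 V.
One LSB is 5.32 V / 16777216 = 317.10 nV.
For a uniform distribution on [−LSB/2, +LSB/2], V_rms = LSB/√12 = 317.10 nV/3.4641 = 91.5 nV.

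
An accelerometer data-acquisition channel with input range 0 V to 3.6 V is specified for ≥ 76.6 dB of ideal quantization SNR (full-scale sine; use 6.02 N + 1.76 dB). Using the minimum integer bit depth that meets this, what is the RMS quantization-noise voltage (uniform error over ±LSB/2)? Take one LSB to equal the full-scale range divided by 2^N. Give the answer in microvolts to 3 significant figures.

127 µV

Span = 3.6 V.
Solving 6.02 N ≥ 76.6 − 1.76: N ≥ 12.432. Round up → N = 13.
LSB = 3.6 V ÷ 2^13 = 3.6/8192 V = 439.45 µV.
RMS noise = LSB/√12 = 127 µV.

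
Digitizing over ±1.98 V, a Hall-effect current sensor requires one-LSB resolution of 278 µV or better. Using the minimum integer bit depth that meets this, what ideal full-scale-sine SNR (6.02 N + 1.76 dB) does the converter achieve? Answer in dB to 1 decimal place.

The full-scale span is 1.98 − (-1.98) = 3.96 V.
3.96 V / 278 µV = 14240. Since 2^13 = 8192 and 2^14 = 16384, N = 14.
6.02(14) + 1.76 = 86.04 dB.

86.0 dB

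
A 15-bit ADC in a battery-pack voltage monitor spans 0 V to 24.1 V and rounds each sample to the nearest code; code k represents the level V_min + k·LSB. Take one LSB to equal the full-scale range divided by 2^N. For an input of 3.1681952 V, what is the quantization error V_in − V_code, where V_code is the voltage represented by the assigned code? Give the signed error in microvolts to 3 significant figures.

−225 µV

Full-scale range = 24.1 V. LSB = 24.1 V / 2^15 ≈ 0.7355 mV.
(V_in − V_min)/LSB = (3.1681952 − (0)) × 32768/24.1 = 4307.6938 → nearest code k = 4308.
V_code = V_min + k × range/2^15 = 0 + 4308 × 24.1/32768 = 3.1684204102 V.
Error = V_in − V_code = 3.1681952 − (3.1684204102) = −225 µV.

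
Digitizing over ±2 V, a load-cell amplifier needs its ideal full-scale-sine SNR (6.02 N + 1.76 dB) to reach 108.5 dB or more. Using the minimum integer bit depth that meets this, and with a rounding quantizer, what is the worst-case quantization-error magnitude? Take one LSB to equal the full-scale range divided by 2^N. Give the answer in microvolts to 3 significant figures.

7.63 µV

Span: 2 V − (-2 V) = 4 V.
Solving 6.02 N ≥ 108.5 − 1.76: N ≥ 17.731. Round up → N = 18.
LSB = 4 V ÷ 2^18 = 4/262144 V = 15.259 µV.
|e|_max = LSB/2 = 7.63 µV.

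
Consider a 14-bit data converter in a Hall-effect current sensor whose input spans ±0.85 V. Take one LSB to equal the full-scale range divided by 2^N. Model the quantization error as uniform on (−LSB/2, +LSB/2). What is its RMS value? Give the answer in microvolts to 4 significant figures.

29.95 µV

Range = 0.85 − (-0.85) = 1.7 V.
LSB = 1.7 V / 2^14 = 103.760 µV.
RMS of a uniform error over width LSB is LSB/√12 = 29.95 µV.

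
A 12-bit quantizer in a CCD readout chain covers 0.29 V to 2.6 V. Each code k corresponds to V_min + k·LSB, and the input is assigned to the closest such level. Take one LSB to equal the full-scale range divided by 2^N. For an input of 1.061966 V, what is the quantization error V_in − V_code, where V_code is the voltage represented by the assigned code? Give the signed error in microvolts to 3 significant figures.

−102 µV

Full-scale range = 2.6 V − (0.29 V) = 2.31 V. LSB = 2.31 V / 2^12 ≈ 0.5640 mV.
(1.061966 − (0.29)) / LSB = 0.771966 × 4096/2.31 = 1368.8194. Nearest integer: k = 1369.
V_code = 0.29 + (1369/4096) × 2.31 = 1.062067871 V.
Error = V_in − V_code = 1.061966 − (1.062067871) = −102 µV.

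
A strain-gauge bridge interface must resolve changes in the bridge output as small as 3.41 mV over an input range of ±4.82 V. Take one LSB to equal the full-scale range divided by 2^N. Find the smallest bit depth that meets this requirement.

12 bits

Full-scale range = 4.82 V − (-4.82 V) = 9.64 V.
Levels needed ≥ 9.64/3.41 mV = 2827. 2^12 = 4096 suffices, so N_min = 12.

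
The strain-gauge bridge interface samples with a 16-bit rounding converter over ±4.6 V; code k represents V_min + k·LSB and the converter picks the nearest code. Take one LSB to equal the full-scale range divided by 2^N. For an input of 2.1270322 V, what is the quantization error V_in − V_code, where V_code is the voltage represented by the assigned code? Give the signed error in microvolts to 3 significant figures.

Full-scale range = 4.6 V − (-4.6 V) = 9.2 V. LSB = 9.2 V / 2^16 ≈ 140.4 µV.
Position in LSBs: (2.1270322 − (-4.6)) × 65536/9.2 = 47919.8676; rounding gives k = 47920.
V_code = V_min + k × range/2^16 = -4.6 + 47920 × 9.2/65536 = 2.1270507813 V.
e = 2.1270322 − (2.1270507813) = −18.6 µV.

−18.6 µV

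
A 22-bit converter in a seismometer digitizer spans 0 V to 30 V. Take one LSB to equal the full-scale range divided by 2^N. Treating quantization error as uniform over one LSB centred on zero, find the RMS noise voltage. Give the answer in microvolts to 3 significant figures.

2.06 µV

Range is 30 V.
Step size = 30/4194304 V = 7.1526 µV.
For a uniform distribution on [−LSB/2, +LSB/2], V_rms = LSB/√12 = 7.1526 µV/3.4641 = 2.06 µV.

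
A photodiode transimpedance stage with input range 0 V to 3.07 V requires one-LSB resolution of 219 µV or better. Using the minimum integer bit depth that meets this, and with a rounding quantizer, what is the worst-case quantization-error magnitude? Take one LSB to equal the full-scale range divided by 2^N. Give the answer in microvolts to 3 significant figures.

93.7 µV

V_FS = 3.07 V.
Need 2^N ≥ 3.07 V / 219 µV = 14020 → N_min = 14.
One LSB is 3.07 V / 16384 = 187.38 µV.
|e|_max = LSB/2 = 93.7 µV.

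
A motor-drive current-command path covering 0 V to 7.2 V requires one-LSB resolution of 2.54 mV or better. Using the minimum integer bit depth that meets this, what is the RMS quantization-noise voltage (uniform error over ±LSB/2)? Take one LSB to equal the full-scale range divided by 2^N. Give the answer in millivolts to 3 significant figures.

0.507 mV

Full-scale range = 7.2 V.
7.2 V / 2.54 mV = 2835. Since 2^11 = 2048 and 2^12 = 4096, N = 12.
Step size = 7.2/4096 V = 1.7578 mV.
σ_q = LSB/√12 = 1.7578 mV/3.4641 = 0.507 mV.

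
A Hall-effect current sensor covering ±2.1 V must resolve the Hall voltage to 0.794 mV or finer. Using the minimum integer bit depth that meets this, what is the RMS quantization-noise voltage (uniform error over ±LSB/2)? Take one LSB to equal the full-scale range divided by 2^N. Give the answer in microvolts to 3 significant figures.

148 µV

Range = 2.1 − (-2.1) = 4.2 V.
4.2 V / 0.794 mV = 5290. Since 2^12 = 4096 and 2^13 = 8192, N = 13.
LSB = 4.2 V ÷ 2^13 = 4.2/8192 V = 0.51270 mV.
RMS noise = LSB/√12 = 148 µV.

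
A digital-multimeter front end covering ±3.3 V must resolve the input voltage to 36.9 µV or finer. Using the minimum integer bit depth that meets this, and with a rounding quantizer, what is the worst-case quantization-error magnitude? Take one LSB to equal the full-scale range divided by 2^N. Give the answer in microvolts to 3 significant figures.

Range = 3.3 − (-3.3) = 6.6 V.
Required number of levels: 6.6/36.9 µV = 178860; smallest N with 2^N ≥ that is 18.
LSB = 6.6 V ÷ 2^18 = 6.6/262144 V = 25.177 µV.
Max error for round-to-nearest is LSB/2 = 12.6 µV.

12.6 µV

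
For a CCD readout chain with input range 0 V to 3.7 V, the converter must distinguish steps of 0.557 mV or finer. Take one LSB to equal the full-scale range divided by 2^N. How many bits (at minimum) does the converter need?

13 bits

Full-scale range = 3.7 V.
Need 2^N ≥ 3.7 V / 0.557 mV = 6643 → N_min = 13.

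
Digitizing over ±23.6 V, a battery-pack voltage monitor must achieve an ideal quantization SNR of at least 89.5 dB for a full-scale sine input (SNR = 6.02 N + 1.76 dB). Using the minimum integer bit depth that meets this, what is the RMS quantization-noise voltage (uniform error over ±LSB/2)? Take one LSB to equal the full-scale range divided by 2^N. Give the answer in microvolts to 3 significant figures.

The full-scale span is 23.6 − (-23.6) = 47.2 V.
Required N = ⌈(89.5 − 1.76)/6.02⌉ = ⌈14.575⌉ = 15.
Step size = 47.2/32768 V = 1.4404 mV.
σ_q = LSB/√12 = 1.4404 mV/3.4641 = 416 µV.

416 µV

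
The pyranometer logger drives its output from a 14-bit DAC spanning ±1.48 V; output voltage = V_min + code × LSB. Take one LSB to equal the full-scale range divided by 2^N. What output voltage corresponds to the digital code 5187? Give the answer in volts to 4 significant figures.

The full-scale span is 1.48 − (-1.48) = 2.96 V. LSB = 2.96 V / 2^14.
V_out = V_min + code × LSB = -1.48 V + 5187 × 2.96 V / 16384
      = -1.48 V + 0.937104 V = -0.542896 V.

-0.5429 V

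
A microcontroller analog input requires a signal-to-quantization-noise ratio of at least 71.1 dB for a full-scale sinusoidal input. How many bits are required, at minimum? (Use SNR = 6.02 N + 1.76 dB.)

N ≥ (71.1 − 1.76)/6.02 = 11.518 → N_min = 12.

12 bits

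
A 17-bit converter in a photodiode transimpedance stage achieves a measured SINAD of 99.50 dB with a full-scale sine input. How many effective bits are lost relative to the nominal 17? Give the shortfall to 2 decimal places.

Effective bits = (99.50 − 1.76)/6.02 = 16.2359.
17 − 16.2359 = 0.76 bits below nominal.

0.76 bits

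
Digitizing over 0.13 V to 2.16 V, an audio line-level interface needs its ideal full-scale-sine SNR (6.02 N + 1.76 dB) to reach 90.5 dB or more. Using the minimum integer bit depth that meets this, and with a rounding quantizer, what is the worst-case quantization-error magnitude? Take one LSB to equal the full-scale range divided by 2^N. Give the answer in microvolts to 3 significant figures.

Range = 2.16 − (0.13) = 2.03 V.
Required N = ⌈(90.5 − 1.76)/6.02⌉ = ⌈14.741⌉ = 15.
Step size = 2.03/32768 V = 61.951 µV.
Half an LSB is 31.0 µV.

31.0 µV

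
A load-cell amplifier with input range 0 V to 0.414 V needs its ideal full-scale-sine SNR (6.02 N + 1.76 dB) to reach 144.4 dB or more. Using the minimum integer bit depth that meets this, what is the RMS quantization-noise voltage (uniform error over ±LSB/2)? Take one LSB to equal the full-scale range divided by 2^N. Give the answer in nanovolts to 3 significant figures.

7.12 nV

Range is 0.414 V.
Required N = ⌈(144.4 − 1.76)/6.02⌉ = ⌈23.694⌉ = 24.
Step size = 0.414/16777216 V = 24.676 nV.
V_rms = LSB/√12 = 7.12 nV.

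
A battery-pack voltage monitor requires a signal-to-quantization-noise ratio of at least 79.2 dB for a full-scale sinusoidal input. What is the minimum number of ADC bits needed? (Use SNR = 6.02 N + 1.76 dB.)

13 bits

6.02 N + 1.76 ≥ 79.2 gives N ≥ 12.864, so the minimum integer is 13.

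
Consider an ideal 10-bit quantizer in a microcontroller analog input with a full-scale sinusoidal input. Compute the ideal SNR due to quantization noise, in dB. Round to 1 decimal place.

6.02(10) + 1.76 = 60.20 + 1.76 = 61.96 dB.

62.0 dB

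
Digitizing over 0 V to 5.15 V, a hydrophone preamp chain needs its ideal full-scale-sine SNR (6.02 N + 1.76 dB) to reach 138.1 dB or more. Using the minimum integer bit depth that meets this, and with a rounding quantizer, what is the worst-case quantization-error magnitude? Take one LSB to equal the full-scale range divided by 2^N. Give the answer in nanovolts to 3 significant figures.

307 nV

Span = 5.15 V.
Required N = ⌈(138.1 − 1.76)/6.02⌉ = ⌈22.648⌉ = 23.
Step size = 5.15/8388608 V = 0.61393 µV.
Max error for round-to-nearest is LSB/2 = 307 nV.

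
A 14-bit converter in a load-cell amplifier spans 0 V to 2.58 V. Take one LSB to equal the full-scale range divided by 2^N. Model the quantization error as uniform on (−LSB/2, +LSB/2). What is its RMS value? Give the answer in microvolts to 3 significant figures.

Full-scale range = 2.58 V.
Step size = 2.58/16384 V = 157.47 µV.
For a uniform distribution on [−LSB/2, +LSB/2], V_rms = LSB/√12 = 157.47 µV/3.4641 = 45.5 µV.

45.5 µV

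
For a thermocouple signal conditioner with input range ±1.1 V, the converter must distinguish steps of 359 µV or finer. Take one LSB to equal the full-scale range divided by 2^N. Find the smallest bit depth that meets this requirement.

Span: 1.1 V − (-1.1 V) = 2.2 V.
2.2 V / 359 µV = 6128. Since 2^12 = 4096 and 2^13 = 8192, N = 13.

13 bits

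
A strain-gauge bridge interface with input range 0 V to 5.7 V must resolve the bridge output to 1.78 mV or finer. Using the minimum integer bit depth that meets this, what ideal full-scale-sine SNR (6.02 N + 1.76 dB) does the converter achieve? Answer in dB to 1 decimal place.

Span = 5.7 V.
Need 2^N ≥ 5.7 V / 1.78 mV = 3202 → N_min = 12.
Ideal SNR at N = 12: 6.02·12 + 1.76 = 74.0 dB.

74.0 dB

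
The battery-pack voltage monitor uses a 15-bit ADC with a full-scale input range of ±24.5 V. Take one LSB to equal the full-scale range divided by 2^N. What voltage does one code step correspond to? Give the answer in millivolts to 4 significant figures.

Range = 24.5 − (-24.5) = 49 V.
There are 2^15 = 32768 steps.
One LSB is 49 V / 32768 = 1.495 mV.

1.495 mV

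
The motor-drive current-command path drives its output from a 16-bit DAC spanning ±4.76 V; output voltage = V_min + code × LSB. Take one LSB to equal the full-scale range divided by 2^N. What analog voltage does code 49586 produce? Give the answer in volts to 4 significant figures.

Range = 4.76 − (-4.76) = 9.52 V. LSB = 9.52 V / 2^16.
V_out = V_min + code × LSB = -4.76 V + 49586 × 9.52 V / 65536
      = -4.76 V + 7.20304 V = 2.44304 V.

2.443 V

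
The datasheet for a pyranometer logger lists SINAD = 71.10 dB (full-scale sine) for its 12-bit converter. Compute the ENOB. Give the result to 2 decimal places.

11.52 bits

ENOB = (SINAD − 1.76) / 6.02 = (71.10 − 1.76) / 6.02 = 69.34 / 6.02 = 11.5183.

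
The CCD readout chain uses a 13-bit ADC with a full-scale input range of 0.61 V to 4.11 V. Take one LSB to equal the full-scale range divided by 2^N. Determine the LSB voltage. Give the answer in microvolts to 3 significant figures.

Span: 4.11 V − (0.61 V) = 3.5 V.
There are 2^13 = 8192 steps.
One LSB is 3.5 V / 8192 = 427 µV.

427 µV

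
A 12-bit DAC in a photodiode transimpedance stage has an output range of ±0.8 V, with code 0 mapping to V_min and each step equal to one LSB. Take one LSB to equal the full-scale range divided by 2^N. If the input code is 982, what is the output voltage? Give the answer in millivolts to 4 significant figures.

-416.4 mV

Range = 0.8 − (-0.8) = 1.6 V. LSB = 1.6 V / 2^12.
Output = V_min + (982/4096) × range = -0.8 + 0.239746 × 1.6 V
      = -0.8 V + 0.383594 V = -0.416406 V.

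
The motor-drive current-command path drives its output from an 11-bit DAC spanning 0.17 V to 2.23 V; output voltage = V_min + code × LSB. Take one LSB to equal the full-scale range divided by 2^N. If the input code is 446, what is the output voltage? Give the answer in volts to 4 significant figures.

0.6186 V

Span: 2.23 V − (0.17 V) = 2.06 V. LSB = 2.06 V / 2^11.
V_out = 0.17 + 446 × (2.06/2048) V
      = 0.17 V + 0.448613 V = 0.618613 V.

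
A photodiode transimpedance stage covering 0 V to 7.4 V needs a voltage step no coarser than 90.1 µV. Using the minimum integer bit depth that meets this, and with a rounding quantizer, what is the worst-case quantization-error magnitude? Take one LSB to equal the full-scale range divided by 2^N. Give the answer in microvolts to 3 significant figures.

28.2 µV

Range is 7.4 V.
Required number of levels: 7.4/90.1 µV = 82131; smallest N with 2^N ≥ that is 17.
One LSB is 7.4 V / 131072 = 56.458 µV.
|e|_max = LSB/2 = 28.2 µV.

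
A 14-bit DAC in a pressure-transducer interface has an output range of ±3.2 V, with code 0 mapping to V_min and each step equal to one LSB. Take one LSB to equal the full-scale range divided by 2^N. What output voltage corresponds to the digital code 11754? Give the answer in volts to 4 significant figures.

1.391 V

Span: 3.2 V − (-3.2 V) = 6.4 V. LSB = 6.4 V / 2^14.
V_out = V_min + code × LSB = -3.2 V + 11754 × 6.4 V / 16384
      = -3.2 + 4.59141 = 1.39141 V.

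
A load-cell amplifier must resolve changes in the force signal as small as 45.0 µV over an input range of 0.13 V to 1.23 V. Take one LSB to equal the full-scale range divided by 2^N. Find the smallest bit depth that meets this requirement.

15 bits

Range = 1.23 − (0.13) = 1.1 V.
Levels needed ≥ 1.1/45.0 µV = 24440. 2^15 = 32768 suffices, so N_min = 15.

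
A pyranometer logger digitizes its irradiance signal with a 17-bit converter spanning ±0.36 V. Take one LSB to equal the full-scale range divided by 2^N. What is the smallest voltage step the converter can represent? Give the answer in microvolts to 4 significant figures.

5.493 µV

Span: 0.36 V − (-0.36 V) = 0.72 V.
2^17 = 131072 levels.
Step size = 0.72/131072 V = 5.493 µV.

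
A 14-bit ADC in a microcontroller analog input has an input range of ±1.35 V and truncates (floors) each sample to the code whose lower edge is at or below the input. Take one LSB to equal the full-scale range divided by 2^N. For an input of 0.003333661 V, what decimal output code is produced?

Span: 1.35 V − (-1.35 V) = 2.7 V. LSB = 2.7 V / 2^14 ≈ 164.8 µV.
code = ⌊(V_in − V_min)/LSB⌋ = ⌊(V_in − V_min) × 2^14 / range⌋
     = ⌊(0.003333661 − (-1.35)) × 16384 / 2.7⌋ = ⌊1.353333661 × 16384/2.7⌋
     = ⌊8212.229⌋ = 8212.

8212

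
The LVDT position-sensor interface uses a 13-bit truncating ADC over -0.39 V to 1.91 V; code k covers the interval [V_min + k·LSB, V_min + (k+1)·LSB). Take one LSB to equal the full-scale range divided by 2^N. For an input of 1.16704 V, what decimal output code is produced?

5545

Full-scale range = 1.91 V − (-0.39 V) = 2.3 V. LSB = 2.3 V / 2^13 ≈ 280.8 µV.
code = ⌊(V_in − V_min)/LSB⌋ = ⌊(V_in − V_min) × 2^13 / range⌋
     = ⌊(1.16704 − (-0.39)) × 8192 / 2.3⌋ = ⌊1.55704 × 8192/2.3⌋
     = ⌊5545.770⌋ = 5545.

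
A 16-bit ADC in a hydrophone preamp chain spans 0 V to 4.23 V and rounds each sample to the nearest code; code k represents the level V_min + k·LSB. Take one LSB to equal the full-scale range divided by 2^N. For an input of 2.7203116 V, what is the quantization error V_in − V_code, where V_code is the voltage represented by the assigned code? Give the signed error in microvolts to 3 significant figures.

Range is 4.23 V. LSB = 4.23 V / 2^16 ≈ 64.54 µV.
(2.7203116 − (0)) / LSB = 2.7203116 × 65536/4.23 = 42146.1799. Nearest integer: k = 42146.
V_code = V_min + k × range/2^16 = 0 + 42146 × 4.23/65536 = 2.7202999878 V.
V_in − V_code = 2.7203116 − (2.7202999878) = +11.6 µV.

+11.6 µV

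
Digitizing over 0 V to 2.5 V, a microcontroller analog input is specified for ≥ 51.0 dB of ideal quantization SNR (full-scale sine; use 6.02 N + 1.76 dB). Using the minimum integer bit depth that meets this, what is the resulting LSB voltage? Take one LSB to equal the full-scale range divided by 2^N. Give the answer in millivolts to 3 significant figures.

Range is 2.5 V.
Required N = ⌈(51.0 − 1.76)/6.02⌉ = ⌈8.179⌉ = 9.
One LSB is 2.5 V / 512 = 4.88 mV.

4.88 mV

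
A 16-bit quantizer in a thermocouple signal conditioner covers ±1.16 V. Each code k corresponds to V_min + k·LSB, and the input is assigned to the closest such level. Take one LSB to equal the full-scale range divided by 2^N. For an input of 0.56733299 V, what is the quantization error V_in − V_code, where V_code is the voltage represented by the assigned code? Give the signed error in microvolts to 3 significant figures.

Span: 1.16 V − (-1.16 V) = 2.32 V. LSB = 2.32 V / 2^16 ≈ 35.40 µV.
(V_in − V_min)/LSB = (0.56733299 − (-1.16)) × 65536/2.32 = 48794.1788 → nearest code k = 48794.
Reconstructed level: -1.16 + 48794 × 2.32/65536 V = 0.56732666016 V.
e = 0.56733299 − (0.56732666016) = +6.33 µV.

+6.33 µV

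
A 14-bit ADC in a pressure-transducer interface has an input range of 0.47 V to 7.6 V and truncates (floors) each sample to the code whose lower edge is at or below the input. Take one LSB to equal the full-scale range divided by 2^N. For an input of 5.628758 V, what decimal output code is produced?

11854

The full-scale span is 7.6 − (0.47) = 7.13 V. LSB = 7.13 V / 2^14 ≈ 435.2 µV.
(V_in − V_min) × 2^14/range = (5.628758 − (0.47)) × 16384/7.13 = 11854.290.
Floor → code = 11854.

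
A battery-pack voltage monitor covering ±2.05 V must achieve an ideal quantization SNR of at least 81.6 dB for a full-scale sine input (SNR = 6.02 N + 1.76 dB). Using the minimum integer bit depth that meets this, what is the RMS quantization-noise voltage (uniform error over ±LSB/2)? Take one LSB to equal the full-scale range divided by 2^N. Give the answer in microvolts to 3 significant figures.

The full-scale span is 2.05 − (-2.05) = 4.1 V.
Required N = ⌈(81.6 − 1.76)/6.02⌉ = ⌈13.262⌉ = 14.
LSB = 4.1 V / 2^14 = 250.24 µV.
RMS noise = LSB/√12 = 72.2 µV.

72.2 µV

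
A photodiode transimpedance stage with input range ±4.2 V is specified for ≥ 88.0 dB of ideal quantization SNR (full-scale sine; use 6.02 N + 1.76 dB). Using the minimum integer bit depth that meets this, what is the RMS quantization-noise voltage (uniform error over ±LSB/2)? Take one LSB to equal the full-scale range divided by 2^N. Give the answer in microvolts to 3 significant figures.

The full-scale span is 4.2 − (-4.2) = 8.4 V.
N ≥ (88.0 − 1.76)/6.02 = 14.326 → N_min = 15.
One LSB is 8.4 V / 32768 = 256.35 µV.
V_rms = LSB/√12 = 74.0 µV.

74.0 µV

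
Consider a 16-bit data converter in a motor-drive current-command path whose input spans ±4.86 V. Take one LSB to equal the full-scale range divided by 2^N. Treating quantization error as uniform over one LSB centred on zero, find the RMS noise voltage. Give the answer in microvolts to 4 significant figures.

42.81 µV

Range = 4.86 − (-4.86) = 9.72 V.
Step size = 9.72/65536 V = 148.315 µV.
σ_q = LSB/√12 = 148.315 µV/3.4641 = 42.81 µV.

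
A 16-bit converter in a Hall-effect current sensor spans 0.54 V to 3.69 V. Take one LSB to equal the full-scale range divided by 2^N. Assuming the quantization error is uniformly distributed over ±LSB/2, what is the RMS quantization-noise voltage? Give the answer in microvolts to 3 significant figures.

13.9 µV

The full-scale span is 3.69 − (0.54) = 3.15 V.
Step size = 3.15/65536 V = 48.065 µV.
σ_q = LSB/√12 = 48.065 µV/3.4641 = 13.9 µV.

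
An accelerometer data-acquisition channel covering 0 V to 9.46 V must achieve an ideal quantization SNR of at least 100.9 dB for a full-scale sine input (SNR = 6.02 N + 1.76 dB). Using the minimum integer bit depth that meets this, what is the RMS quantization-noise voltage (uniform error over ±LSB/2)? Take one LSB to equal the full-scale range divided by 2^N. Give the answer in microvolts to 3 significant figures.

Span = 9.46 V.
Required N = ⌈(100.9 − 1.76)/6.02⌉ = ⌈16.468⌉ = 17.
One LSB is 9.46 V / 131072 = 72.174 µV.
RMS noise = LSB/√12 = 20.8 µV.

20.8 µV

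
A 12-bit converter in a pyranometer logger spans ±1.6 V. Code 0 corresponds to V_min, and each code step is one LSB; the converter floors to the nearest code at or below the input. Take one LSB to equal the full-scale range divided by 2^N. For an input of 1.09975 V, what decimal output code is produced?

3455

Full-scale range = 1.6 V − (-1.6 V) = 3.2 V. LSB = 3.2 V / 2^12 ≈ 0.7812 mV.
V_in − V_min = 1.09975 − (-1.6) = 2.69975 V.
Divide by LSB: 2.69975 × 4096/3.2 = 3455.6800.
Truncating gives code 3455.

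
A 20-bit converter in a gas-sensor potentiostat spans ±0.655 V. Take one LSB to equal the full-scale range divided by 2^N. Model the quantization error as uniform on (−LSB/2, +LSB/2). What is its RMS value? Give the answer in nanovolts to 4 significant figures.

360.6 nV

Range = 0.655 − (-0.655) = 1.31 V.
LSB = 1.31 V ÷ 2^20 = 1.31/1048576 V = 1.24931 µV.
σ_q = LSB/√12 = 1.24931 µV/3.4641 = 360.6 nV.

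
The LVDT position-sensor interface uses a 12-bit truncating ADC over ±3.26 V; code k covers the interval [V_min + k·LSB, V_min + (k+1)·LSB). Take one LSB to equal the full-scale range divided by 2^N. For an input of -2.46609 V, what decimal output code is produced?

Full-scale range = 3.26 V − (-3.26 V) = 6.52 V. LSB = 6.52 V / 2^12 ≈ 1.592 mV.
code = ⌊(V_in − V_min)/LSB⌋ = ⌊(V_in − V_min) × 2^12 / range⌋
     = ⌊(-2.46609 − (-3.26)) × 4096 / 6.52⌋ = ⌊0.79391 × 4096/6.52⌋
     = ⌊498.751⌋ = 498.

498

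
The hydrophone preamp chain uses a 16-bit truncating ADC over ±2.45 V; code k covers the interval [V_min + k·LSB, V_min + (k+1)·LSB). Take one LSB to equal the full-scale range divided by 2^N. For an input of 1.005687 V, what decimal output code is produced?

The full-scale span is 2.45 − (-2.45) = 4.9 V. LSB = 4.9 V / 2^16 ≈ 74.77 µV.
(V_in − V_min) × 2^16/range = (1.005687 − (-2.45)) × 65536/4.9 = 46218.756.
Floor → code = 46218.

46218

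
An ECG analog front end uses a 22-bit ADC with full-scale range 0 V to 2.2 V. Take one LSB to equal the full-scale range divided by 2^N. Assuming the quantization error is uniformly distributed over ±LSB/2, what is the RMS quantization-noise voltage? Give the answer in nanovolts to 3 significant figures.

Full-scale range = 2.2 V.
LSB = 2.2 V / 2^22 = 0.52452 µV.
RMS of a uniform error over width LSB is LSB/√12 = 151 nV.

151 nV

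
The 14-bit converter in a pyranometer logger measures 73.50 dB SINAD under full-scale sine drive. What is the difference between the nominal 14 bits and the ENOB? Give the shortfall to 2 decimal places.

N_eff = (73.50 − 1.76)/6.02 = 11.9169 bits.
14 − 11.9169 = 2.08 bits below nominal.

2.08 bits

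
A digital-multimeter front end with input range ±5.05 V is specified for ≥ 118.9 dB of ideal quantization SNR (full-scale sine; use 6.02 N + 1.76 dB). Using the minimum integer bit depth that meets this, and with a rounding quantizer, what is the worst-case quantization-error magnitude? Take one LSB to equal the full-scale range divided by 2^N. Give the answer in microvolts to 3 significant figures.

4.82 µV

Range = 5.05 − (-5.05) = 10.1 V.
N ≥ (118.9 − 1.76)/6.02 = 19.458 → N_min = 20.
LSB = 10.1 V ÷ 2^20 = 10.1/1048576 V = 9.6321 µV.
Max error for round-to-nearest is LSB/2 = 4.82 µV.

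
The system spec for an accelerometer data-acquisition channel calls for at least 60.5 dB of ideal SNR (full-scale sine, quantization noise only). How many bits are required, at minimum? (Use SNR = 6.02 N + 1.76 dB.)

6.02 N + 1.76 ≥ 60.5 gives N ≥ 9.757, so the minimum integer is 10.

10 bits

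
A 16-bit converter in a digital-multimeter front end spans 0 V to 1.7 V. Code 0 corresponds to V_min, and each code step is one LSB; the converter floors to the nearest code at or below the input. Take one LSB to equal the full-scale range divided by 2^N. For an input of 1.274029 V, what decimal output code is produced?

Span = 1.7 V. LSB = 1.7 V / 2^16 ≈ 25.94 µV.
V_in − V_min = 1.274029 − (0) = 1.274029 V.
Divide by LSB: 1.274029 × 65536/1.7 = 49114.5674.
Truncating gives code 49114.

49114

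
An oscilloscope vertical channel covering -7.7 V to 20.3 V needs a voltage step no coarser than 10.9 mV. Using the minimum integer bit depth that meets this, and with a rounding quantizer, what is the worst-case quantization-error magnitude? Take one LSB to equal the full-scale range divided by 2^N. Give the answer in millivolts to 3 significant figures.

Span: 20.3 V − (-7.7 V) = 28 V.
Required number of levels: 28/10.9 mV = 2568.8; smallest N with 2^N ≥ that is 12.
One LSB is 28 V / 4096 = 6.8359 mV.
Half an LSB is 3.42 mV.

3.42 mV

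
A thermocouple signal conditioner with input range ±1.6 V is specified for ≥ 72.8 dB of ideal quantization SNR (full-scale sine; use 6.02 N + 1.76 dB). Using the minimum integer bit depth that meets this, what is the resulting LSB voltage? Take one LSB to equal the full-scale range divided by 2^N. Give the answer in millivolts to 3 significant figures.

Full-scale range = 1.6 V − (-1.6 V) = 3.2 V.
Solving 6.02 N ≥ 72.8 − 1.76: N ≥ 11.801. Round up → N = 12.
LSB = 3.2 V / 2^12 = 0.781 mV.

0.781 mV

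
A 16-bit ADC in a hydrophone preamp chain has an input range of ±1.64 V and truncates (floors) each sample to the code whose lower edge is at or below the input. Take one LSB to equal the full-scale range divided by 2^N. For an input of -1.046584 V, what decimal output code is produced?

11856

Span: 1.64 V − (-1.64 V) = 3.28 V. LSB = 3.28 V / 2^16 ≈ 50.05 µV.
V_in − V_min = -1.046584 − (-1.64) = 0.593416 V.
Divide by LSB: 0.593416 × 65536/3.28 = 11856.7412.
Truncating gives code 11856.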